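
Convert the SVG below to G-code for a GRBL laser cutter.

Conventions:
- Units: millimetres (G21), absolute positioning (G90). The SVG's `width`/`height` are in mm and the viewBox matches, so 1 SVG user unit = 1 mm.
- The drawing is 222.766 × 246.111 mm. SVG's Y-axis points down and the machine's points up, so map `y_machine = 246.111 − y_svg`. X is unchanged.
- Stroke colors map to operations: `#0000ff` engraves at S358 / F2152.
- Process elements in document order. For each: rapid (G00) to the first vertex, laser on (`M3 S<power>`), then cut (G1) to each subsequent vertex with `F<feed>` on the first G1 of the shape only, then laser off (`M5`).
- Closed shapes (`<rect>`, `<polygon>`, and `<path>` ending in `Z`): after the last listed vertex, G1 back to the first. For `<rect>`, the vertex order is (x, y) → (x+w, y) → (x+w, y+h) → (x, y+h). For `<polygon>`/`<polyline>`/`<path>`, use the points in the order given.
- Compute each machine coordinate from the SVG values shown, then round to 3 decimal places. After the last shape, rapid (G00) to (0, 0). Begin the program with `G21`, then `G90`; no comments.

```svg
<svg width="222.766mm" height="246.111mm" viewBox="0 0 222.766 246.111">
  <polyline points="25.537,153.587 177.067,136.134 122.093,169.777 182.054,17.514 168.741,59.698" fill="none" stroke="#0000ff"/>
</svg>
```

viewBox `0 0 222.766 246.111` with mm width/height → 1 unit = 1 mm. Flip: y_m = 246.111 − y_svg.

**Shape 1** — `<polyline>` open polyline, stroke `#0000ff` → engrave (S358, F2152). Machine vertices: (25.537,92.524) → (177.067,109.977) → (122.093,76.334) → (182.054,228.597) → (168.741,186.413). Open path.

G21
G90
G00 X25.537 Y92.524
M3 S358
G1 X177.067 Y109.977 F2152
G1 X122.093 Y76.334
G1 X182.054 Y228.597
G1 X168.741 Y186.413
M5
G00 X0.000 Y0.000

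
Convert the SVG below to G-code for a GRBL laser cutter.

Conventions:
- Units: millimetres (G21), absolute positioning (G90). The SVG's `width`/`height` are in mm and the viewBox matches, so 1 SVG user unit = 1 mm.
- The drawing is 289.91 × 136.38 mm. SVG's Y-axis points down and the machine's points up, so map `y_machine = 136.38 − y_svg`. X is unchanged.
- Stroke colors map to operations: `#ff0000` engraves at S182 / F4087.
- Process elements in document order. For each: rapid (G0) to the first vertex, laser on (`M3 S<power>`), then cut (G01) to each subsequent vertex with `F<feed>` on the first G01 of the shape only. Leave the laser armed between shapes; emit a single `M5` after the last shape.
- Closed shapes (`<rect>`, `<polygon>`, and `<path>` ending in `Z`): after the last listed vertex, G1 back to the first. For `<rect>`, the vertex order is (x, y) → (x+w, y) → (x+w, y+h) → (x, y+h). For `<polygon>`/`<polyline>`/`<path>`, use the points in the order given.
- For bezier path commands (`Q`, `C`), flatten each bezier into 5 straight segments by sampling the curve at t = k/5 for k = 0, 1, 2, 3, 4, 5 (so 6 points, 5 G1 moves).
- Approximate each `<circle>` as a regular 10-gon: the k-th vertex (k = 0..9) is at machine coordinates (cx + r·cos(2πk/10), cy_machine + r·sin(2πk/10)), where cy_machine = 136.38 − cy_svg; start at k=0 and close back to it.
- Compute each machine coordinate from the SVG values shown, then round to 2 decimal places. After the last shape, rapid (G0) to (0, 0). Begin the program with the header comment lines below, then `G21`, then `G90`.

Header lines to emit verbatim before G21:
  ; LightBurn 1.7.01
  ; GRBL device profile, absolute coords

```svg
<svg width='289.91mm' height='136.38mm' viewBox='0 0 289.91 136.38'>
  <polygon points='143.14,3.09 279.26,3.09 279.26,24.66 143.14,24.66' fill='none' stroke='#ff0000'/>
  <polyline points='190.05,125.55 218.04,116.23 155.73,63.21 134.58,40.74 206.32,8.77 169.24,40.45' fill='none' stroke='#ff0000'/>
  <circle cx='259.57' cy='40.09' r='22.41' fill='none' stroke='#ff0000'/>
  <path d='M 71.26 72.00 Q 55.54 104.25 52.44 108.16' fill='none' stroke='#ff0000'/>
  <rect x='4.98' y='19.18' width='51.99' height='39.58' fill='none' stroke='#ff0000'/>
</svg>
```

viewBox `0 0 289.91 136.38` with mm width/height → 1 unit = 1 mm. Flip: y_m = 136.38 − y_svg.

**Shape 1** — `<polygon>` rectangle, stroke `#ff0000` → engrave (S182, F4087). Machine vertices: (143.14,133.29) → (279.26,133.29) → (279.26,111.72) → (143.14,111.72) → (143.14,133.29). Closed: final G1 returns to the first vertex.

**Shape 2** — `<polyline>` open polyline, stroke `#ff0000` → engrave (S182, F4087). Machine vertices: (190.05,10.83) → (218.04,20.15) → (155.73,73.17) → (134.58,95.64) → (206.32,127.61) → (169.24,95.93). Open path.

**Shape 3** — `<circle>` circle, stroke `#ff0000` → engrave (S182, F4087). Machine vertices: (281.98,96.29) → (277.70,109.46) → (266.50,117.60) → (252.64,117.60) → (241.44,109.46) → (237.16,96.29) → (241.44,83.12) → (252.64,74.98) → (266.50,74.98) → (277.70,83.12) → (281.98,96.29). Closed: final G1 returns to the first vertex.

**Shape 4** — `<path>` quadratic bezier, stroke `#ff0000` → engrave (S182, F4087). Control points (SVG): P0=(71.26,72.00), P1=(55.54,104.25), P2=(52.44,108.16); sampled at t=k/5. Machine vertices: (71.26,64.38) → (65.48,52.61) → (60.70,43.11) → (56.94,35.88) → (54.18,30.92) → (52.44,28.22). Open path.

**Shape 5** — `<rect>` rectangle, stroke `#ff0000` → engrave (S182, F4087). Machine vertices: (4.98,117.20) → (56.97,117.20) → (56.97,77.62) → (4.98,77.62) → (4.98,117.20). Closed: final G1 returns to the first vertex.

; LightBurn 1.7.01
; GRBL device profile, absolute coords
G21
G90
G0 X143.14 Y133.29
M3 S182
G01 X279.26 Y133.29 F4087
G01 X279.26 Y111.72
G01 X143.14 Y111.72
G01 X143.14 Y133.29
G0 X190.05 Y10.83
M3 S182
G01 X218.04 Y20.15 F4087
G01 X155.73 Y73.17
G01 X134.58 Y95.64
G01 X206.32 Y127.61
G01 X169.24 Y95.93
G0 X281.98 Y96.29
M3 S182
G01 X277.70 Y109.46 F4087
G01 X266.50 Y117.60
G01 X252.64 Y117.60
G01 X241.44 Y109.46
G01 X237.16 Y96.29
G01 X241.44 Y83.12
G01 X252.64 Y74.98
G01 X266.50 Y74.98
G01 X277.70 Y83.12
G01 X281.98 Y96.29
G0 X71.26 Y64.38
M3 S182
G01 X65.48 Y52.61 F4087
G01 X60.70 Y43.11
G01 X56.94 Y35.88
G01 X54.18 Y30.92
G01 X52.44 Y28.22
G0 X4.98 Y117.20
M3 S182
G01 X56.97 Y117.20 F4087
G01 X56.97 Y77.62
G01 X4.98 Y77.62
G01 X4.98 Y117.20
M5
G0 X0.00 Y0.00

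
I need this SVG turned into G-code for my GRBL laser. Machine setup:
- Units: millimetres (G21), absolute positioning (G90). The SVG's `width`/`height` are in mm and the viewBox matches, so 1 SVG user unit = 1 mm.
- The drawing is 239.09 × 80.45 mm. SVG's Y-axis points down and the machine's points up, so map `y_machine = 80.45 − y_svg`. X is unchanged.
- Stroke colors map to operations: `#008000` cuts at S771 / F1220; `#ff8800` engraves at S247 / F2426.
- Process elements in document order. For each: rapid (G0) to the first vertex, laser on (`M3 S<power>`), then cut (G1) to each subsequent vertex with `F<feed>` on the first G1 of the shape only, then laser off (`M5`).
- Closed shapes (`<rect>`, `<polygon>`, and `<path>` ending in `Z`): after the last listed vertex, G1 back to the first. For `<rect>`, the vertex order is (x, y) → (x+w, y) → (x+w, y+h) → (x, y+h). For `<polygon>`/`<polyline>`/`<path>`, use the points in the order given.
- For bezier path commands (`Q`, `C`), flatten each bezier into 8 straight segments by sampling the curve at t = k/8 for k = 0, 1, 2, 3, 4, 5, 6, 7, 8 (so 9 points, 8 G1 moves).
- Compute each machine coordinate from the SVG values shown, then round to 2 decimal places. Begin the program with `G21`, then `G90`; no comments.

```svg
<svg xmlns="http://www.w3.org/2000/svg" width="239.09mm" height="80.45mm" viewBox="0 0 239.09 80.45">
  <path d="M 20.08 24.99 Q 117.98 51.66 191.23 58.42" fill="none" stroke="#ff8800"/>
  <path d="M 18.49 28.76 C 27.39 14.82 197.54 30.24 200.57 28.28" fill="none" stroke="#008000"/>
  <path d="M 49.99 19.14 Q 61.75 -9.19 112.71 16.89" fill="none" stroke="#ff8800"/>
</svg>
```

G21
G90
G0 X20.08 Y55.46
M3 S247
G1 X44.17 Y49.10 F2426
G1 X67.49 Y43.37
G1 X90.04 Y38.26
G1 X111.82 Y33.77
G1 X132.83 Y29.90
G1 X153.06 Y26.65
G1 X172.53 Y24.03
G1 X191.23 Y22.03
M5
G0 X18.49 Y51.69
M3 S771
G1 X28.74 Y55.63 F1220
G1 X50.27 Y57.37
G1 X79.21 Y57.45
G1 X111.73 Y56.42
G1 X143.97 Y54.83
G1 X172.09 Y53.23
G1 X192.24 Y52.16
G1 X200.57 Y52.17
M5
G0 X49.99 Y61.31
M3 S247
G1 X53.54 Y67.54 F2426
G1 X58.32 Y72.07
G1 X64.32 Y74.91
G1 X71.55 Y76.04
G1 X80.00 Y75.47
G1 X89.68 Y73.20
G1 X100.58 Y69.23
G1 X112.71 Y63.56
M5

1 u = 1 mm; y_m = 80.45 − y.

[1] `<path>` quadratic bezier, #ff8800→engrave S247 F2426: (20.08,55.46) → (44.17,49.10) → (67.49,43.37) → (90.04,38.26) → (111.82,33.77) → (132.83,29.90) → (153.06,26.65) → (172.53,24.03) → (191.23,22.03)

[2] `<path>` cubic bezier, #008000→cut S771 F1220: (18.49,51.69) → (28.74,55.63) → (50.27,57.37) → (79.21,57.45) → (111.73,56.42) → (143.97,54.83) → (172.09,53.23) → (192.24,52.16) → (200.57,52.17)

[3] `<path>` quadratic bezier, #ff8800→engrave S247 F2426: (49.99,61.31) → (53.54,67.54) → (58.32,72.07) → (64.32,74.91) → (71.55,76.04) → (80.00,75.47) → (89.68,73.20) → (100.58,69.23) → (112.71,63.56)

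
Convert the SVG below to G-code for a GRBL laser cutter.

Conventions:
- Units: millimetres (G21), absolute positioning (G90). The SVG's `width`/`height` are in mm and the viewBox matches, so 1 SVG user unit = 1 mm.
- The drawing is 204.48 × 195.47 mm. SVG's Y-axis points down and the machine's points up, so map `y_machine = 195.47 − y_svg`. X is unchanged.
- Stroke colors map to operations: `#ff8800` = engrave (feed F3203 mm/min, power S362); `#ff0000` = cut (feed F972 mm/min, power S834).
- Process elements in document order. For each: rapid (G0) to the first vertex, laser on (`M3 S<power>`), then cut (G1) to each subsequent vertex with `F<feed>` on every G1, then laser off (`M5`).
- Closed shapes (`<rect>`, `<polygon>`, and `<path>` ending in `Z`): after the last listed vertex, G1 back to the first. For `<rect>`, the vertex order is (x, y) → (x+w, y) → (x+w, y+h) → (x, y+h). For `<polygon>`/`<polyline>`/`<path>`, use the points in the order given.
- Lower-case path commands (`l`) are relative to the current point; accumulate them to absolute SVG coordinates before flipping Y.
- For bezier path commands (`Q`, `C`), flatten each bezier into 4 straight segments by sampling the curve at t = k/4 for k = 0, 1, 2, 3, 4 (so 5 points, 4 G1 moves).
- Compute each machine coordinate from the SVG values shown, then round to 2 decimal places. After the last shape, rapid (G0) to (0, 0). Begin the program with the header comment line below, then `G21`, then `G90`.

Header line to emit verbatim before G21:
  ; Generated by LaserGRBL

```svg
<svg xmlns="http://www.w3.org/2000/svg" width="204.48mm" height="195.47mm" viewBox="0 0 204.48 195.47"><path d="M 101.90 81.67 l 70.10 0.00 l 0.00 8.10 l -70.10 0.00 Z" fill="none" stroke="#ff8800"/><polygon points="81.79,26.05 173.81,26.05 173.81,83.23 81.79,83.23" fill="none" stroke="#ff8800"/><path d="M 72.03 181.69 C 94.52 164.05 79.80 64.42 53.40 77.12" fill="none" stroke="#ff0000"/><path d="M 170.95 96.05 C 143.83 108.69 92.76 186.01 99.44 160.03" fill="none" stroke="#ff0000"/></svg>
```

Since the viewBox matches the mm dimensions, user units are millimetres directly. The only transform is the Y-flip y_m = 195.47 − y_svg.

Shape 1 is a rectangle drawn with `<path>`. Its stroke #ff8800 means engrave at S362, F3203. After flipping Y the toolpath is (101.90,113.80) → (172.00,113.80) → (172.00,105.70) → (101.90,105.70) → (101.90,113.80), returning to the start.

Shape 2 is a rectangle drawn with `<polygon>`. Its stroke #ff8800 means engrave at S362, F3203. After flipping Y the toolpath is (81.79,169.42) → (173.81,169.42) → (173.81,112.24) → (81.79,112.24) → (81.79,169.42), returning to the start.

Shape 3 is a cubic bezier drawn with `<path>`. Its stroke #ff0000 means cut at S834, F972. After flipping Y the toolpath is (72.03,13.78) → (82.32,39.35) → (81.05,77.44) → (70.61,109.85) → (53.40,118.35).

Shape 4 is a cubic bezier drawn with `<path>`. Its stroke #ff0000 means cut at S834, F972. After flipping Y the toolpath is (170.95,99.42) → (147.40,80.44) → (122.52,52.95) → (103.98,32.70) → (99.44,35.44).

; Generated by LaserGRBL
G21
G90
G0 X101.90 Y113.80
M3 S362
G1 X172.00 Y113.80 F3203
G1 X172.00 Y105.70 F3203
G1 X101.90 Y105.70 F3203
G1 X101.90 Y113.80 F3203
M5
G0 X81.79 Y169.42
M3 S362
G1 X173.81 Y169.42 F3203
G1 X173.81 Y112.24 F3203
G1 X81.79 Y112.24 F3203
G1 X81.79 Y169.42 F3203
M5
G0 X72.03 Y13.78
M3 S834
G1 X82.32 Y39.35 F972
G1 X81.05 Y77.44 F972
G1 X70.61 Y109.85 F972
G1 X53.40 Y118.35 F972
M5
G0 X170.95 Y99.42
M3 S834
G1 X147.40 Y80.44 F972
G1 X122.52 Y52.95 F972
G1 X103.98 Y32.70 F972
G1 X99.44 Y35.44 F972
M5
G0 X0.00 Y0.00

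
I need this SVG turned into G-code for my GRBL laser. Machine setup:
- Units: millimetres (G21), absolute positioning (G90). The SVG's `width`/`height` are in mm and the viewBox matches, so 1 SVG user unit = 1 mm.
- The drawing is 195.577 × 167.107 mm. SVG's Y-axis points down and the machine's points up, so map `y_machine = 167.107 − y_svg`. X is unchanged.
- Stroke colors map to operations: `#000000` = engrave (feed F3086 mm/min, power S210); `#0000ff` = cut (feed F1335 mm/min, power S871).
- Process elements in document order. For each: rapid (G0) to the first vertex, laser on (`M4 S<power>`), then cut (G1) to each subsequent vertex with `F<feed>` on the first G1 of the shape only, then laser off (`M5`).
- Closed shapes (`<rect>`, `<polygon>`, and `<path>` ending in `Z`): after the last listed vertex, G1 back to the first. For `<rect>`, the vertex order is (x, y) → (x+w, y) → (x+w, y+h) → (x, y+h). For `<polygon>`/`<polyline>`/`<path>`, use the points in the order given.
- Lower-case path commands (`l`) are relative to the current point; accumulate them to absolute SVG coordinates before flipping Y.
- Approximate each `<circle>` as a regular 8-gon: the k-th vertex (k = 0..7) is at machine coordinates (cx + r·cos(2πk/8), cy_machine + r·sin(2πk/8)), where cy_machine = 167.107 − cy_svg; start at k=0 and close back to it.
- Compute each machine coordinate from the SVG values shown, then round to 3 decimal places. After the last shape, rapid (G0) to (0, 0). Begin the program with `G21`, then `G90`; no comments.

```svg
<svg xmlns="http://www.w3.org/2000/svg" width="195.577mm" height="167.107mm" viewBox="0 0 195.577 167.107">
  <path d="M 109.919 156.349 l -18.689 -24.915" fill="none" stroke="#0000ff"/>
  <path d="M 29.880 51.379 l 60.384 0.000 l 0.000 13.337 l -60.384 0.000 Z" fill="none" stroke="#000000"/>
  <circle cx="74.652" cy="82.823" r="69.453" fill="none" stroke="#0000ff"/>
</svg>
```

Since the viewBox matches the mm dimensions, user units are millimetres directly. The only transform is the Y-flip y_m = 167.107 − y_svg.

Shape 1 is a line segment drawn with `<path>`. Its stroke #0000ff means cut at S871, F1335. After flipping Y the toolpath is (109.919,10.758) → (91.230,35.673).

Shape 2 is a rectangle drawn with `<path>`. Its stroke #000000 means engrave at S210, F3086. After flipping Y the toolpath is (29.880,115.728) → (90.264,115.728) → (90.264,102.391) → (29.880,102.391) → (29.880,115.728), returning to the start.

Shape 3 is a circle drawn with `<circle>`. Its stroke #0000ff means cut at S871, F1335. After flipping Y the toolpath is (144.105,84.284) → (123.763,133.395) → (74.652,153.737) → (25.541,133.395) → (5.199,84.284) → (25.541,35.173) → (74.652,14.831) → (123.763,35.173) → (144.105,84.284), returning to the start.

G21
G90
G0 X109.919 Y10.758
M4 S871
G1 X91.230 Y35.673 F1335
M5
G0 X29.880 Y115.728
M4 S210
G1 X90.264 Y115.728 F3086
G1 X90.264 Y102.391
G1 X29.880 Y102.391
G1 X29.880 Y115.728
M5
G0 X144.105 Y84.284
M4 S871
G1 X123.763 Y133.395 F1335
G1 X74.652 Y153.737
G1 X25.541 Y133.395
G1 X5.199 Y84.284
G1 X25.541 Y35.173
G1 X74.652 Y14.831
G1 X123.763 Y35.173
G1 X144.105 Y84.284
M5
G0 X0.000 Y0.000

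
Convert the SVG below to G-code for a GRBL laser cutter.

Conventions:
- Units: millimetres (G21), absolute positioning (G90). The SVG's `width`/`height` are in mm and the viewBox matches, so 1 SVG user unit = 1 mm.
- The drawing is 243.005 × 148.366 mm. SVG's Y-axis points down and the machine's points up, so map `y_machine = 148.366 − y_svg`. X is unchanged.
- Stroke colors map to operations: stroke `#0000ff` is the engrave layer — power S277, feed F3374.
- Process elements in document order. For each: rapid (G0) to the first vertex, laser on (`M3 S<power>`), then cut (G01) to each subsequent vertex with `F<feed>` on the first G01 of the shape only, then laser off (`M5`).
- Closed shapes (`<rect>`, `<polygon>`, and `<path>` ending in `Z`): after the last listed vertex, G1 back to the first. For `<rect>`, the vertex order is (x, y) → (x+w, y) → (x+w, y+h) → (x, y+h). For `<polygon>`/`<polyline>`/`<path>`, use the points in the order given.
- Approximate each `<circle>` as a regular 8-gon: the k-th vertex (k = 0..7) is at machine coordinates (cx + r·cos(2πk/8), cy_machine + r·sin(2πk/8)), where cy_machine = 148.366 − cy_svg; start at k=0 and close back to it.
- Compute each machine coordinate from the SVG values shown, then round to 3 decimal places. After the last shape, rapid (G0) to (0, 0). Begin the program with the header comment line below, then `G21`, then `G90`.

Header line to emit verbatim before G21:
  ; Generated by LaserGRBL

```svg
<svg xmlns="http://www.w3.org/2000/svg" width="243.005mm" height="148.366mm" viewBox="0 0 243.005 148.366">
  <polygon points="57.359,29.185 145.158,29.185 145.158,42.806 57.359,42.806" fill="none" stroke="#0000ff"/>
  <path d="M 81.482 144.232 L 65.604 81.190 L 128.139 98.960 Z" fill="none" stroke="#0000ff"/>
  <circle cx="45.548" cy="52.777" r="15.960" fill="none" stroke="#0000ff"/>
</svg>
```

; Generated by LaserGRBL
G21
G90
G0 X57.359 Y119.181
M3 S277
G01 X145.158 Y119.181 F3374
G01 X145.158 Y105.560
G01 X57.359 Y105.560
G01 X57.359 Y119.181
M5
G0 X81.482 Y4.134
M3 S277
G01 X65.604 Y67.176 F3374
G01 X128.139 Y49.406
G01 X81.482 Y4.134
M5
G0 X61.508 Y95.589
M3 S277
G01 X56.833 Y106.874 F3374
G01 X45.548 Y111.549
G01 X34.263 Y106.874
G01 X29.588 Y95.589
G01 X34.263 Y84.304
G01 X45.548 Y79.629
G01 X56.833 Y84.304
G01 X61.508 Y95.589
M5
G0 X0.000 Y0.000

viewBox `0 0 243.005 148.366` with mm width/height → 1 unit = 1 mm. Flip: y_m = 148.366 − y_svg.

**Shape 1** — `<polygon>` rectangle, stroke `#0000ff` → engrave (S277, F3374). Machine vertices: (57.359,119.181) → (145.158,119.181) → (145.158,105.560) → (57.359,105.560) → (57.359,119.181). Closed: final G1 returns to the first vertex.

**Shape 2** — `<path>` regular polygon, stroke `#0000ff` → engrave (S277, F3374). Machine vertices: (81.482,4.134) → (65.604,67.176) → (128.139,49.406) → (81.482,4.134). Closed: final G1 returns to the first vertex.

**Shape 3** — `<circle>` circle, stroke `#0000ff` → engrave (S277, F3374). Machine vertices: (61.508,95.589) → (56.833,106.874) → (45.548,111.549) → (34.263,106.874) → (29.588,95.589) → (34.263,84.304) → (45.548,79.629) → (56.833,84.304) → (61.508,95.589). Closed: final G1 returns to the first vertex.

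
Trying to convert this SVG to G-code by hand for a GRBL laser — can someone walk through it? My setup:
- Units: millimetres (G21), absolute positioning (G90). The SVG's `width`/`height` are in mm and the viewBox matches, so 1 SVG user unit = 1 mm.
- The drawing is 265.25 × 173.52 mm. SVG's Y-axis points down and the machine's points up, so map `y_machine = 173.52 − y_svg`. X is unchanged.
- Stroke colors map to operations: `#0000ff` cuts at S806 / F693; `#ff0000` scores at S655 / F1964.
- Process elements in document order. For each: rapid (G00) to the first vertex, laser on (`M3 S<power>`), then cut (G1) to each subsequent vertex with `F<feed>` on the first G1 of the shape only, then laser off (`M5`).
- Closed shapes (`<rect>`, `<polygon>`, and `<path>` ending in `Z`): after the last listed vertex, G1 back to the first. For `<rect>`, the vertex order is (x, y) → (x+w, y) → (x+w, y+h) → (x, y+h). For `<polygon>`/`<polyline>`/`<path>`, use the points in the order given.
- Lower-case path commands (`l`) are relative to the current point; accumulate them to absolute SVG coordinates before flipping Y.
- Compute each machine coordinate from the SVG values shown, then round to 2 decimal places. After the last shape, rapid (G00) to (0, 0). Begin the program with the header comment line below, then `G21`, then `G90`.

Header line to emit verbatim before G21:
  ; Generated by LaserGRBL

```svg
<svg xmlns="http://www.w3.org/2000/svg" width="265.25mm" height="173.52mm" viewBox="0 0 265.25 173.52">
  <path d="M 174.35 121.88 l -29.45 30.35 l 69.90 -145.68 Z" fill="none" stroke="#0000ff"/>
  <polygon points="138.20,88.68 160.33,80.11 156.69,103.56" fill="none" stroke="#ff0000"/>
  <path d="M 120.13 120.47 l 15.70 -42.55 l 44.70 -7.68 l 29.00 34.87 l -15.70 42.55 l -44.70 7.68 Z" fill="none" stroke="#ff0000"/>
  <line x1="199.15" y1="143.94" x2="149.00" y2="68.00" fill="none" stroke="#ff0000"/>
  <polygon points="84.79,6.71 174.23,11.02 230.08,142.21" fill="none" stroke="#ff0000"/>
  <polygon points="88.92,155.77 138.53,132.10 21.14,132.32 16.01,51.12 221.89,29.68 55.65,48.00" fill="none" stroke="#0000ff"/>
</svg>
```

; Generated by LaserGRBL
G21
G90
G00 X174.35 Y51.64
M3 S806
G1 X144.90 Y21.29 F693
G1 X214.80 Y166.97
G1 X174.35 Y51.64
M5
G00 X138.20 Y84.84
M3 S655
G1 X160.33 Y93.41 F1964
G1 X156.69 Y69.96
G1 X138.20 Y84.84
M5
G00 X120.13 Y53.05
M3 S655
G1 X135.83 Y95.60 F1964
G1 X180.53 Y103.28
G1 X209.53 Y68.41
G1 X193.83 Y25.86
G1 X149.13 Y18.18
G1 X120.13 Y53.05
M5
G00 X199.15 Y29.58
M3 S655
G1 X149.00 Y105.52 F1964
M5
G00 X84.79 Y166.81
M3 S655
G1 X174.23 Y162.50 F1964
G1 X230.08 Y31.31
G1 X84.79 Y166.81
M5
G00 X88.92 Y17.75
M3 S806
G1 X138.53 Y41.42 F693
G1 X21.14 Y41.20
G1 X16.01 Y122.40
G1 X221.89 Y143.84
G1 X55.65 Y125.52
G1 X88.92 Y17.75
M5
G00 X0.00 Y0.00

1 u = 1 mm; y_m = 173.52 − y.

[1] `<path>` closed polygon, #0000ff→cut S806 F693: (174.35,51.64) → (144.90,21.29) → (214.80,166.97) → (174.35,51.64) (closed)

[2] `<polygon>` regular polygon, #ff0000→score S655 F1964: (138.20,84.84) → (160.33,93.41) → (156.69,69.96) → (138.20,84.84) (closed)

[3] `<path>` regular polygon, #ff0000→score S655 F1964: (120.13,53.05) → (135.83,95.60) → (180.53,103.28) → (209.53,68.41) → (193.83,25.86) → (149.13,18.18) → (120.13,53.05) (closed)

[4] `<line>` line segment, #ff0000→score S655 F1964: (199.15,29.58) → (149.00,105.52)

[5] `<polygon>` closed polygon, #ff0000→score S655 F1964: (84.79,166.81) → (174.23,162.50) → (230.08,31.31) → (84.79,166.81) (closed)

[6] `<polygon>` closed polygon, #0000ff→cut S806 F693: (88.92,17.75) → (138.53,41.42) → (21.14,41.20) → (16.01,122.40) → (221.89,143.84) → (55.65,125.52) → (88.92,17.75) (closed)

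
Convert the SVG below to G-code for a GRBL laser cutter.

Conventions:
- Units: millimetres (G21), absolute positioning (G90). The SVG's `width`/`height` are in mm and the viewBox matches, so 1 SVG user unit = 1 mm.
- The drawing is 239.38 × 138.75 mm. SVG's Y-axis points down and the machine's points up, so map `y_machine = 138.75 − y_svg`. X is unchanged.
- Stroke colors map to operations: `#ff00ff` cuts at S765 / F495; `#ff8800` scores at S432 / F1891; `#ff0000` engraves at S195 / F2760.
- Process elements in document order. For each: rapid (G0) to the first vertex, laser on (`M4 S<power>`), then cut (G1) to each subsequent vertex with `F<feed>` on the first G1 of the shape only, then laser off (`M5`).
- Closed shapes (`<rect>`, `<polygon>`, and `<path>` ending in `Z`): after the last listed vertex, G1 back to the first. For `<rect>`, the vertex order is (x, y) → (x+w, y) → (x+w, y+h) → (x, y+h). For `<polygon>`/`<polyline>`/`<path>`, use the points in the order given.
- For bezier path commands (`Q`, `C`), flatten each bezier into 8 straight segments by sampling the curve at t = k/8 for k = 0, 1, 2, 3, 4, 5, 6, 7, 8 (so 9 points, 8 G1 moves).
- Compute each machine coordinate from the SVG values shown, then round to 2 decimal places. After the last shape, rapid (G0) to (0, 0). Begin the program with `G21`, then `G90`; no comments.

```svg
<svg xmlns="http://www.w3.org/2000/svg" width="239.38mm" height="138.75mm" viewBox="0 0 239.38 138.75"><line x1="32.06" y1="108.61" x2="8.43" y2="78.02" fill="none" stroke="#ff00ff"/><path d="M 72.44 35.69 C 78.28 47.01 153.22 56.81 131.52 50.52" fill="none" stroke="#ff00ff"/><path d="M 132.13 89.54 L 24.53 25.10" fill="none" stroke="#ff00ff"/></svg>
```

Since the viewBox matches the mm dimensions, user units are millimetres directly. The only transform is the Y-flip y_m = 138.75 − y_svg.

Shape 1 is a line segment drawn with `<line>`. Its stroke #ff00ff means cut at S765, F495. After flipping Y the toolpath is (32.06,30.14) → (8.43,60.73).

Shape 2 is a cubic bezier drawn with `<path>`. Its stroke #ff00ff means cut at S765, F495. After flipping Y the toolpath is (72.44,103.06) → (77.55,98.91) → (87.19,95.08) → (99.42,91.73) → (112.31,89.04) → (123.90,87.17) → (132.26,86.30) → (135.45,86.60) → (131.52,88.23).

Shape 3 is a line segment drawn with `<path>`. Its stroke #ff00ff means cut at S765, F495. After flipping Y the toolpath is (132.13,49.21) → (24.53,113.65).

G21
G90
G0 X32.06 Y30.14
M4 S765
G1 X8.43 Y60.73 F495
M5
G0 X72.44 Y103.06
M4 S765
G1 X77.55 Y98.91 F495
G1 X87.19 Y95.08
G1 X99.42 Y91.73
G1 X112.31 Y89.04
G1 X123.90 Y87.17
G1 X132.26 Y86.30
G1 X135.45 Y86.60
G1 X131.52 Y88.23
M5
G0 X132.13 Y49.21
M4 S765
G1 X24.53 Y113.65 F495
M5
G0 X0.00 Y0.00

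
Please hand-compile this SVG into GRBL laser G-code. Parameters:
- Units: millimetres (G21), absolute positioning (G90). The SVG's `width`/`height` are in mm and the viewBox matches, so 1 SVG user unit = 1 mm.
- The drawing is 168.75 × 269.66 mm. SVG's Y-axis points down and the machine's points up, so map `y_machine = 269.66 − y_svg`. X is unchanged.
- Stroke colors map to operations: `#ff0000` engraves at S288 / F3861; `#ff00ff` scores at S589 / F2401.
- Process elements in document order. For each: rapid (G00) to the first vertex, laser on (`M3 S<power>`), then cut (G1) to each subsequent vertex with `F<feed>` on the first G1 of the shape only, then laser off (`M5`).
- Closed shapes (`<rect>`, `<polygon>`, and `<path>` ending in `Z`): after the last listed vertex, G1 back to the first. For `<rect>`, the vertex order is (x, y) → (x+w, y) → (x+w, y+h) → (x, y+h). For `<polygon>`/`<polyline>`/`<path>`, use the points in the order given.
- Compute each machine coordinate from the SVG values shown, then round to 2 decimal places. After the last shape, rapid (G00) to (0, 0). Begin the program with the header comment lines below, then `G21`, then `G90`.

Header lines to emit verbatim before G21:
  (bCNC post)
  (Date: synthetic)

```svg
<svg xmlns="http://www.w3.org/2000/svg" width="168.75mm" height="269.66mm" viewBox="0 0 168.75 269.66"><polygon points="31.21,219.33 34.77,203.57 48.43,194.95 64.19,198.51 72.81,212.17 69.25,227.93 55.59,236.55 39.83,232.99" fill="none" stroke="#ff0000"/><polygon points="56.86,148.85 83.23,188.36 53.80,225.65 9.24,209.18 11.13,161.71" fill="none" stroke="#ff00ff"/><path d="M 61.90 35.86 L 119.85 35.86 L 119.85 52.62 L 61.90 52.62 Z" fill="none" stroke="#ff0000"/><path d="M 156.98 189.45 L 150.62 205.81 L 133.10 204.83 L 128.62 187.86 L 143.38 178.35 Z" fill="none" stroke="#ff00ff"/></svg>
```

1 u = 1 mm; y_m = 269.66 − y.

[1] `<polygon>` regular polygon, #ff0000→engrave S288 F3861: (31.21,50.33) → (34.77,66.09) → (48.43,74.71) → (64.19,71.15) → (72.81,57.49) → (69.25,41.73) → (55.59,33.11) → (39.83,36.67) → (31.21,50.33) (closed)

[2] `<polygon>` regular polygon, #ff00ff→score S589 F2401: (56.86,120.81) → (83.23,81.30) → (53.80,44.01) → (9.24,60.48) → (11.13,107.95) → (56.86,120.81) (closed)

[3] `<path>` rectangle, #ff0000→engrave S288 F3861: (61.90,233.80) → (119.85,233.80) → (119.85,217.04) → (61.90,217.04) → (61.90,233.80) (closed)

[4] `<path>` regular polygon, #ff00ff→score S589 F2401: (156.98,80.21) → (150.62,63.85) → (133.10,64.83) → (128.62,81.80) → (143.38,91.31) → (156.98,80.21) (closed)

(bCNC post)
(Date: synthetic)
G21
G90
G00 X31.21 Y50.33
M3 S288
G1 X34.77 Y66.09 F3861
G1 X48.43 Y74.71
G1 X64.19 Y71.15
G1 X72.81 Y57.49
G1 X69.25 Y41.73
G1 X55.59 Y33.11
G1 X39.83 Y36.67
G1 X31.21 Y50.33
M5
G00 X56.86 Y120.81
M3 S589
G1 X83.23 Y81.30 F2401
G1 X53.80 Y44.01
G1 X9.24 Y60.48
G1 X11.13 Y107.95
G1 X56.86 Y120.81
M5
G00 X61.90 Y233.80
M3 S288
G1 X119.85 Y233.80 F3861
G1 X119.85 Y217.04
G1 X61.90 Y217.04
G1 X61.90 Y233.80
M5
G00 X156.98 Y80.21
M3 S589
G1 X150.62 Y63.85 F2401
G1 X133.10 Y64.83
G1 X128.62 Y81.80
G1 X143.38 Y91.31
G1 X156.98 Y80.21
M5
G00 X0.00 Y0.00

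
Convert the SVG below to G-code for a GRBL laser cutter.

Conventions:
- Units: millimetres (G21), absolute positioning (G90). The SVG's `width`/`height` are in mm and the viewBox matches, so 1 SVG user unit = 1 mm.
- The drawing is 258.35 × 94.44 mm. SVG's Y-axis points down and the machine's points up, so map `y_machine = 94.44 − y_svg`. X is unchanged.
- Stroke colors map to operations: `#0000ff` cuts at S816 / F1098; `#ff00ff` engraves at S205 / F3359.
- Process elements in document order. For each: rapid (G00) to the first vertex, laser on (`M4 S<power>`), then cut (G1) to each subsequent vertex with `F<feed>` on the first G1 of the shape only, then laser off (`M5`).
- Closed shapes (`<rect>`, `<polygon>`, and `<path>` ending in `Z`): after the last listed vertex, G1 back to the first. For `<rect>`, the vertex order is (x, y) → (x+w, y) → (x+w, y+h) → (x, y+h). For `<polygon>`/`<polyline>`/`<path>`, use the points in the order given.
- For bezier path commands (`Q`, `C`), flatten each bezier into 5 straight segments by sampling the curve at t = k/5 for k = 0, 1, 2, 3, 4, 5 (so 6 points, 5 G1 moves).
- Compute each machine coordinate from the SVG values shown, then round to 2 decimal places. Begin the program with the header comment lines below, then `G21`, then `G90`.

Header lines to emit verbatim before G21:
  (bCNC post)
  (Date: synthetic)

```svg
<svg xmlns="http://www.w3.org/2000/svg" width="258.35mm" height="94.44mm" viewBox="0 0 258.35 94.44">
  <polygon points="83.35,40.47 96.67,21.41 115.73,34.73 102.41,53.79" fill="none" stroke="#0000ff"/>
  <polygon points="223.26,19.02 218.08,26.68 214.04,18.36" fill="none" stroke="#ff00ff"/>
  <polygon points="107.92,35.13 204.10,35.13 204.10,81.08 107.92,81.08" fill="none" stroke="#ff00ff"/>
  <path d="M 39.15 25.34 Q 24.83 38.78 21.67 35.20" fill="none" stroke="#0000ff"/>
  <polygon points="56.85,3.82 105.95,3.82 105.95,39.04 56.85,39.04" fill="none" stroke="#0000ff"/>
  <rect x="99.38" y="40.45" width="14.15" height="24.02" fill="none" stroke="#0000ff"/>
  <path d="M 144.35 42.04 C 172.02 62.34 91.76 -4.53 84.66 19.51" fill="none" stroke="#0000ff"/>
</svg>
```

(bCNC post)
(Date: synthetic)
G21
G90
G00 X83.35 Y53.97
M4 S816
G1 X96.67 Y73.03 F1098
G1 X115.73 Y59.71
G1 X102.41 Y40.65
G1 X83.35 Y53.97
M5
G00 X223.26 Y75.42
M4 S205
G1 X218.08 Y67.76 F3359
G1 X214.04 Y76.08
G1 X223.26 Y75.42
M5
G00 X107.92 Y59.31
M4 S205
G1 X204.10 Y59.31 F3359
G1 X204.10 Y13.36
G1 X107.92 Y13.36
G1 X107.92 Y59.31
M5
G00 X39.15 Y69.10
M4 S816
G1 X33.87 Y64.40 F1098
G1 X29.48 Y61.07
G1 X25.98 Y59.10
G1 X23.38 Y58.49
G1 X21.67 Y59.24
M5
G00 X56.85 Y90.62
M4 S816
G1 X105.95 Y90.62 F1098
G1 X105.95 Y55.40
G1 X56.85 Y55.40
G1 X56.85 Y90.62
M5
G00 X99.38 Y53.99
M4 S816
G1 X113.53 Y53.99 F1098
G1 X113.53 Y29.97
G1 X99.38 Y29.97
G1 X99.38 Y53.99
M5
G00 X144.35 Y52.40
M4 S816
G1 X149.45 Y49.26 F1098
G1 X137.34 Y58.48
G1 X116.71 Y71.54
G1 X96.25 Y79.87
G1 X84.66 Y74.93
M5

Since the viewBox matches the mm dimensions, user units are millimetres directly. The only transform is the Y-flip y_m = 94.44 − y_svg.

Shape 1 is a regular polygon drawn with `<polygon>`. Its stroke #0000ff means cut at S816, F1098. After flipping Y the toolpath is (83.35,53.97) → (96.67,73.03) → (115.73,59.71) → (102.41,40.65) → (83.35,53.97), returning to the start.

Shape 2 is a regular polygon drawn with `<polygon>`. Its stroke #ff00ff means engrave at S205, F3359. After flipping Y the toolpath is (223.26,75.42) → (218.08,67.76) → (214.04,76.08) → (223.26,75.42), returning to the start.

Shape 3 is a rectangle drawn with `<polygon>`. Its stroke #ff00ff means engrave at S205, F3359. After flipping Y the toolpath is (107.92,59.31) → (204.10,59.31) → (204.10,13.36) → (107.92,13.36) → (107.92,59.31), returning to the start.

Shape 4 is a quadratic bezier drawn with `<path>`. Its stroke #0000ff means cut at S816, F1098. After flipping Y the toolpath is (39.15,69.10) → (33.87,64.40) → (29.48,61.07) → (25.98,59.10) → (23.38,58.49) → (21.67,59.24).

Shape 5 is a rectangle drawn with `<polygon>`. Its stroke #0000ff means cut at S816, F1098. After flipping Y the toolpath is (56.85,90.62) → (105.95,90.62) → (105.95,55.40) → (56.85,55.40) → (56.85,90.62), returning to the start.

Shape 6 is a rectangle drawn with `<rect>`. Its stroke #0000ff means cut at S816, F1098. After flipping Y the toolpath is (99.38,53.99) → (113.53,53.99) → (113.53,29.97) → (99.38,29.97) → (99.38,53.99), returning to the start.

Shape 7 is a cubic bezier drawn with `<path>`. Its stroke #0000ff means cut at S816, F1098. After flipping Y the toolpath is (144.35,52.40) → (149.45,49.26) → (137.34,58.48) → (116.71,71.54) → (96.25,79.87) → (84.66,74.93).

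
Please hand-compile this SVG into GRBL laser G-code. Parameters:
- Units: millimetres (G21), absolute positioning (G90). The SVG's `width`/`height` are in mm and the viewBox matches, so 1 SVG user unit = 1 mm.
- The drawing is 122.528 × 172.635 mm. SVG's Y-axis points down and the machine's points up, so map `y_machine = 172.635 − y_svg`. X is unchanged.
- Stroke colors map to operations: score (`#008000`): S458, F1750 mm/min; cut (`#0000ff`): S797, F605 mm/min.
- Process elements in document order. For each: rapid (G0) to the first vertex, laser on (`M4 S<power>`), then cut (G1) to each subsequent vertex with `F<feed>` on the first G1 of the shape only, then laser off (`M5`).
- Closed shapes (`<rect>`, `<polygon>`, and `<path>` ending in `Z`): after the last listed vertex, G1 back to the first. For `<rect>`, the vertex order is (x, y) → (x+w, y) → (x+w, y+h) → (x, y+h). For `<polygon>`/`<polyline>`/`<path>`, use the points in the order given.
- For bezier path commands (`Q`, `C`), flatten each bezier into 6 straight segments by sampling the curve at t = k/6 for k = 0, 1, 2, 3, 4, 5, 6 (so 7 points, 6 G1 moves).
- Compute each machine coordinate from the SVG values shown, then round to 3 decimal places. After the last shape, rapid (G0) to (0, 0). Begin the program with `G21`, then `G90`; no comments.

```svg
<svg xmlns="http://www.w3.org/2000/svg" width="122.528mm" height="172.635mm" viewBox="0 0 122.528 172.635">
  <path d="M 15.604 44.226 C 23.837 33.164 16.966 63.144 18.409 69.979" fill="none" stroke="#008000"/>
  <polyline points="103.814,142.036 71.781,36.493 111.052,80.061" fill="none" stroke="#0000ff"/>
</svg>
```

G21
G90
G0 X15.604 Y128.409
M4 S458
G1 X18.570 Y130.817 F1750
G1 X19.670 Y128.168
G1 X19.553 Y122.244
G1 X18.870 Y114.829
G1 X18.272 Y107.705
G1 X18.409 Y102.656
M5
G0 X103.814 Y30.599
M4 S797
G1 X71.781 Y136.142 F605
G1 X111.052 Y92.574
M5
G0 X0.000 Y0.000

1 u = 1 mm; y_m = 172.635 − y.

[1] `<path>` cubic bezier, #008000→score S458 F1750: (15.604,128.409) → (18.570,130.817) → (19.670,128.168) → (19.553,122.244) → (18.870,114.829) → (18.272,107.705) → (18.409,102.656)

[2] `<polyline>` open polyline, #0000ff→cut S797 F605: (103.814,30.599) → (71.781,136.142) → (111.052,92.574)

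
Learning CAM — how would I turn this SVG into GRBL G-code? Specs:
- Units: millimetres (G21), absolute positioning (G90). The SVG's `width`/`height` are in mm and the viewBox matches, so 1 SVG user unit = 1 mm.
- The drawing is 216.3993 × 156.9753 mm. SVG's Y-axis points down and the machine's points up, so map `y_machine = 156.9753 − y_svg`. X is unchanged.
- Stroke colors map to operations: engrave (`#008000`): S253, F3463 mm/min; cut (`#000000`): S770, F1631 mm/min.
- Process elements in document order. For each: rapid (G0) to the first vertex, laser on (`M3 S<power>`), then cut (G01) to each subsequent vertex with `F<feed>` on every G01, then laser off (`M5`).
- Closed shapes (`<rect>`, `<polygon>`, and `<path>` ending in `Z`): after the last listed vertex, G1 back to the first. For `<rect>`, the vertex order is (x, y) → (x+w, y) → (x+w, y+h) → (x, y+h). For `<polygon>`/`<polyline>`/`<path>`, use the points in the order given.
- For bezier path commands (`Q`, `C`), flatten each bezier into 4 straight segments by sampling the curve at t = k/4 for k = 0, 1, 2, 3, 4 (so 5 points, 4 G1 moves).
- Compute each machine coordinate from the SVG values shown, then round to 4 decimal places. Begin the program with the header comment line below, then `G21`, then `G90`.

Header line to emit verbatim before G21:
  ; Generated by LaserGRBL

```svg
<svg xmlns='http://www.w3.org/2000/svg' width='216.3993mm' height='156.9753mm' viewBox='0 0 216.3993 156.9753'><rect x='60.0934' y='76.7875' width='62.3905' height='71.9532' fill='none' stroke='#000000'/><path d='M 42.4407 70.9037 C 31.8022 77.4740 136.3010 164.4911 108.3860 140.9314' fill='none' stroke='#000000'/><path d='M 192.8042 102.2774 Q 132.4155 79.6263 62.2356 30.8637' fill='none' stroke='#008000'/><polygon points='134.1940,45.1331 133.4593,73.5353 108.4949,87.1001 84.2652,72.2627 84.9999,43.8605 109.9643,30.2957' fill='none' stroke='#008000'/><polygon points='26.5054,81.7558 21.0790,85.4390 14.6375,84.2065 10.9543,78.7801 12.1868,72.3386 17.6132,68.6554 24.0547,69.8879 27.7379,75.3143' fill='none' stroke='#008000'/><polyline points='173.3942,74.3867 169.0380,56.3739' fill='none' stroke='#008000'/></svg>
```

Since the viewBox matches the mm dimensions, user units are millimetres directly. The only transform is the Y-flip y_m = 156.9753 − y_svg.

Shape 1 is a rectangle drawn with `<rect>`. Its stroke #000000 means cut at S770, F1631. After flipping Y the toolpath is (60.0934,80.1878) → (122.4839,80.1878) → (122.4839,8.2346) → (60.0934,8.2346) → (60.0934,80.1878), returning to the start.

Shape 2 is a cubic bezier drawn with `<path>`. Its stroke #000000 means cut at S770, F1631. After flipping Y the toolpath is (42.4407,86.0716) → (52.1821,69.0448) → (81.8920,39.7590) → (108.3626,16.1225) → (108.3860,16.0439).

Shape 3 is a quadratic bezier drawn with `<path>`. Its stroke #008000 means engrave at S253, F3463. After flipping Y the toolpath is (192.8042,54.6979) → (161.9979,67.6554) → (129.9677,83.8769) → (96.7136,103.3623) → (62.2356,126.1116).

Shape 4 is a regular polygon drawn with `<polygon>`. Its stroke #008000 means engrave at S253, F3463. After flipping Y the toolpath is (134.1940,111.8422) → (133.4593,83.4400) → (108.4949,69.8752) → (84.2652,84.7126) → (84.9999,113.1148) → (109.9643,126.6796) → (134.1940,111.8422), returning to the start.

Shape 5 is a regular polygon drawn with `<polygon>`. Its stroke #008000 means engrave at S253, F3463. After flipping Y the toolpath is (26.5054,75.2195) → (21.0790,71.5363) → (14.6375,72.7688) → (10.9543,78.1952) → (12.1868,84.6367) → (17.6132,88.3199) → (24.0547,87.0874) → (27.7379,81.6610) → (26.5054,75.2195), returning to the start.

Shape 6 is a line segment drawn with `<polyline>`. Its stroke #008000 means engrave at S253, F3463. After flipping Y the toolpath is (173.3942,82.5886) → (169.0380,100.6014).

; Generated by LaserGRBL
G21
G90
G0 X60.0934 Y80.1878
M3 S770
G01 X122.4839 Y80.1878 F1631
G01 X122.4839 Y8.2346 F1631
G01 X60.0934 Y8.2346 F1631
G01 X60.0934 Y80.1878 F1631
M5
G0 X42.4407 Y86.0716
M3 S770
G01 X52.1821 Y69.0448 F1631
G01 X81.8920 Y39.7590 F1631
G01 X108.3626 Y16.1225 F1631
G01 X108.3860 Y16.0439 F1631
M5
G0 X192.8042 Y54.6979
M3 S253
G01 X161.9979 Y67.6554 F3463
G01 X129.9677 Y83.8769 F3463
G01 X96.7136 Y103.3623 F3463
G01 X62.2356 Y126.1116 F3463
M5
G0 X134.1940 Y111.8422
M3 S253
G01 X133.4593 Y83.4400 F3463
G01 X108.4949 Y69.8752 F3463
G01 X84.2652 Y84.7126 F3463
G01 X84.9999 Y113.1148 F3463
G01 X109.9643 Y126.6796 F3463
G01 X134.1940 Y111.8422 F3463
M5
G0 X26.5054 Y75.2195
M3 S253
G01 X21.0790 Y71.5363 F3463
G01 X14.6375 Y72.7688 F3463
G01 X10.9543 Y78.1952 F3463
G01 X12.1868 Y84.6367 F3463
G01 X17.6132 Y88.3199 F3463
G01 X24.0547 Y87.0874 F3463
G01 X27.7379 Y81.6610 F3463
G01 X26.5054 Y75.2195 F3463
M5
G0 X173.3942 Y82.5886
M3 S253
G01 X169.0380 Y100.6014 F3463
M5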